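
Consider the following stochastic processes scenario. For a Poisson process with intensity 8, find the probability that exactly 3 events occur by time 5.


P(N(t)=k) = (lambda*t)^k * exp(-lambda*t) / k!
lambda*t = 40
= 40^3 * exp(-40) / 3!
= 64000 * 4.2484e-18 / 6
= 4.5316e-14

4.5316e-14


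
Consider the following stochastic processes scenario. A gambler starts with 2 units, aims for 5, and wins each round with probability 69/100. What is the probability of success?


Gambler's ruin formula:
r = q/p = 0.3100/0.6900 = 0.4493
P(win) = (1 - r^i)/(1 - r^N)
= (1 - 0.4493^2)/(1 - 0.4493^5)
= 0.8130

0.8130


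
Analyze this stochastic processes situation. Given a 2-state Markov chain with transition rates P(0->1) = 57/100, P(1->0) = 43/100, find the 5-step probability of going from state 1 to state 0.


Computing P^5 by matrix multiplication.
P = [[0.4300, 0.5700], [0.4300, 0.5700]]
After raising P to the power 5:
P^5(1,0) = 0.4300

0.4300


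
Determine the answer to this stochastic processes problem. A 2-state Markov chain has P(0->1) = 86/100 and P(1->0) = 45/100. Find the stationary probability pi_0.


Stationary distribution: pi_0 = p10/(p01+p10), pi_1 = p01/(p01+p10)
p01 = 0.8600, p10 = 0.4500
pi_0 = 0.3435

0.3435


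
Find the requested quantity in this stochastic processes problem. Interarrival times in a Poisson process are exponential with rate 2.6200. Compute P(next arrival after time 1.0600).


P(X > t) = exp(-lambda * t)
= exp(-2.6200 * 1.0600)
= exp(-2.7772) = 0.0622

0.0622


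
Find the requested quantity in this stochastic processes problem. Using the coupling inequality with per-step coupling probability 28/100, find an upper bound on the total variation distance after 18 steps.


TV distance bound <= (1-delta)^n
= (1 - 0.2800)^18
= 0.7200^18
= 0.0027

0.0027


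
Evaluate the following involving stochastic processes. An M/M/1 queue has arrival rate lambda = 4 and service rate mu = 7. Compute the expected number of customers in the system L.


rho = 4/7 = 0.5714
L = rho/(1-rho)
= 0.5714/0.4286
= 1.3333

1.3333


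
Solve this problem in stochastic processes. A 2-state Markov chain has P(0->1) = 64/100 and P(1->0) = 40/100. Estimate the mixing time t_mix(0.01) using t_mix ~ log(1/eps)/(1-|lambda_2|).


lambda_2 = |1 - p01 - p10| = |1 - 0.6400 - 0.4000| = 0.0400
t_mix ~ log(1/eps)/(1 - |lambda_2|)
= log(100)/(1 - 0.0400) = 4.6052/0.9600
= 4.7971

4.7971


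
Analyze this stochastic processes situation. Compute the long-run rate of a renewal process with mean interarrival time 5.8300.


Long-run renewal rate = 1/E(X)
= 1/5.8300
= 0.1715

0.1715


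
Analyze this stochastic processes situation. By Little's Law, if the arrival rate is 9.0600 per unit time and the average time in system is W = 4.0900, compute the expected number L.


Little's Law: L = lambda * W
= 9.0600 * 4.0900
= 37.0554

37.0554


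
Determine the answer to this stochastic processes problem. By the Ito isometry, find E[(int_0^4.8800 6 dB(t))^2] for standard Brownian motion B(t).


By Ito isometry: E[(int f dB)^2] = int f^2 dt
= 6^2 * 4.8800
= 36 * 4.8800 = 175.6800

175.6800


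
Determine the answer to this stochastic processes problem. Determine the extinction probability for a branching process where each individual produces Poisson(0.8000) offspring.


Since mu = 0.8000 <= 1, extinction probability = 1.

1.0000


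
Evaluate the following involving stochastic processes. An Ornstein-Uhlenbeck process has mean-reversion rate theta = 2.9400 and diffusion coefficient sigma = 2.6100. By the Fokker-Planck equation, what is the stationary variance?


Stationary variance = sigma^2 / (2*theta)
= 2.6100^2 / (2*2.9400)
= 6.8121 / 5.8800
= 1.1585

1.1585


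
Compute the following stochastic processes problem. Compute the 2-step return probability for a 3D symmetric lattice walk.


P(return in 2 steps) = P(reverse first step) = 1/(2d)
= 1/6
= 0.1667

0.1667


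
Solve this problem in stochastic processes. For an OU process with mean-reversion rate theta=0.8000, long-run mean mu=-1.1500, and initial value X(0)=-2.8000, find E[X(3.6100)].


E[X(t)] = mu + (X(0) - mu)*exp(-theta*t)
= -1.1500 + (-2.8000 - -1.1500)*exp(-0.8000*3.6100)
= -1.1500 + -1.6500 * 0.0557
= -1.2419

-1.2419


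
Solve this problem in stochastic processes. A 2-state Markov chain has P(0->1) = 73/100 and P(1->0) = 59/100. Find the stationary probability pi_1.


Stationary distribution: pi_0 = p10/(p01+p10), pi_1 = p01/(p01+p10)
p01 = 0.7300, p10 = 0.5900
pi_1 = 0.5530

0.5530


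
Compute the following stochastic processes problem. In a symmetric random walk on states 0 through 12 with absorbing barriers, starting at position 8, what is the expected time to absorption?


For symmetric RW on 0,...,N with absorbing barriers, E(i) = i*(N-i)
E(8) = 8 * 4 = 32

32


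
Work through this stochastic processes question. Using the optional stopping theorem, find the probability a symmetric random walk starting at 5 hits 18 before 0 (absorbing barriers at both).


By optional stopping theorem: E(M at tau) = M(0) = 5
P(hit 18)*18 + P(hit 0)*0 = 5
P(hit 18) = (5 - 0)/(18 - 0) = 5/18 = 0.2778

0.2778


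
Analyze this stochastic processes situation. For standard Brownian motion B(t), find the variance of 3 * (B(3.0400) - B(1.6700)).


Var(alpha*(B(t)-B(s))) = alpha^2 * (t-s)
= 3^2 * (3.0400 - 1.6700)
= 9 * 1.3700
= 12.3300

12.3300


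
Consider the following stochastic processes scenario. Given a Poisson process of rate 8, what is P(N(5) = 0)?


P(N(t)=k) = (lambda*t)^k * exp(-lambda*t) / k!
lambda*t = 40
= 40^0 * exp(-40) / 0!
= 1 * 4.2484e-18 / 1
= 4.2484e-18

4.2484e-18


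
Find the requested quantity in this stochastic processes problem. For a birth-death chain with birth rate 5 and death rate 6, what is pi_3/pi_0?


For birth-death process, pi_n/pi_0 = (lambda/mu)^n
= (5/6)^3
= 0.5787

0.5787


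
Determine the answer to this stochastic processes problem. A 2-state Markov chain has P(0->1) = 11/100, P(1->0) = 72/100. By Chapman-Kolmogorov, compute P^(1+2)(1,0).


P^3 = P^1 * P^2
Computing via matrix multiplication of the transition matrix.
Entry (1,0) of P^3 = 0.8632

0.8632


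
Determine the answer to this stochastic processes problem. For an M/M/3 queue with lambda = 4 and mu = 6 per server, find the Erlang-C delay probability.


a = lambda/mu = 0.6667
rho = a/c = 0.2222
Erlang-C formula applied:
C(c,a) = 0.0325

0.0325


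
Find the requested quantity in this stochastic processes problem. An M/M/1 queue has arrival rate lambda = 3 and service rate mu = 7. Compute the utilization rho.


rho = lambda/mu
= 3/7
= 0.4286

0.4286


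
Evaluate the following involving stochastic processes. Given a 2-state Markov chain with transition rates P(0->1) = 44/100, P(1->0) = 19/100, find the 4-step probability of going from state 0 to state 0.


Computing P^4 by matrix multiplication.
P = [[0.5600, 0.4400], [0.1900, 0.8100]]
After raising P to the power 4:
P^4(0,0) = 0.3147

0.3147


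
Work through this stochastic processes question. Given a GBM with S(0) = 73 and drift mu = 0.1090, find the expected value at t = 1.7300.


E[S(t)] = S(0) * exp(mu * t)
= 73 * exp(0.1090 * 1.7300)
= 73 * 1.2075
= 88.1491

88.1491


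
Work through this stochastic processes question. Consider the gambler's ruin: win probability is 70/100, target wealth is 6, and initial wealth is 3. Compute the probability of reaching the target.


Gambler's ruin formula:
r = q/p = 0.3000/0.7000 = 0.4286
P(win) = (1 - r^i)/(1 - r^N)
= (1 - 0.4286^3)/(1 - 0.4286^6)
= 0.9270

0.9270


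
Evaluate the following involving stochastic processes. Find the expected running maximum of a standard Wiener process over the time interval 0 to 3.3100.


E(max B(s)) = sqrt(2t/pi)
= sqrt(2*3.3100/pi)
= sqrt(2.1072)
= 1.4516

1.4516


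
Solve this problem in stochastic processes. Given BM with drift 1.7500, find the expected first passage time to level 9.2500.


Expected first passage time = a/mu
= 9.2500/1.7500
= 5.2857

5.2857


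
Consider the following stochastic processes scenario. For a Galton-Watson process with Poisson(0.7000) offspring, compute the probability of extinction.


Since mu = 0.7000 <= 1, extinction probability = 1.

1.0000


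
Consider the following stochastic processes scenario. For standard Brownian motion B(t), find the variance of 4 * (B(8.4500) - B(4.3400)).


Var(alpha*(B(t)-B(s))) = alpha^2 * (t-s)
= 4^2 * (8.4500 - 4.3400)
= 16 * 4.1100
= 65.7600

65.7600


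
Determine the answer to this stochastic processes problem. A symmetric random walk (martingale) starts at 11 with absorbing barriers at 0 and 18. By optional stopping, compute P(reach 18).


By optional stopping theorem: E(M at tau) = M(0) = 11
P(hit 18)*18 + P(hit 0)*0 = 11
P(hit 18) = (11 - 0)/(18 - 0) = 11/18 = 0.6111

0.6111


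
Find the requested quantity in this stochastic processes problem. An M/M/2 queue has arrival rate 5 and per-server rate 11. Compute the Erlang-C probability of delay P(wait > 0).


a = lambda/mu = 0.4545
rho = a/c = 0.2273
Erlang-C formula applied:
C(c,a) = 0.0842

0.0842


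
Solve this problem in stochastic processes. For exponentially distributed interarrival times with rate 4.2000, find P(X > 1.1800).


P(X > t) = exp(-lambda * t)
= exp(-4.2000 * 1.1800)
= exp(-4.9560) = 0.0070

0.0070


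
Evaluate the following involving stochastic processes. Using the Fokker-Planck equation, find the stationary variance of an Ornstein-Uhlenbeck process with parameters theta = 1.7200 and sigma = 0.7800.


Stationary variance = sigma^2 / (2*theta)
= 0.7800^2 / (2*1.7200)
= 0.6084 / 3.4400
= 0.1769

0.1769


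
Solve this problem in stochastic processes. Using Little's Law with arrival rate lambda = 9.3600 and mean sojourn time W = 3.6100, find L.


Little's Law: L = lambda * W
= 9.3600 * 3.6100
= 33.7896

33.7896


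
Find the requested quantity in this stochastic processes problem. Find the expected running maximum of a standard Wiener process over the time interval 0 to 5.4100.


E(max B(s)) = sqrt(2t/pi)
= sqrt(2*5.4100/pi)
= sqrt(3.4441)
= 1.8558

1.8558


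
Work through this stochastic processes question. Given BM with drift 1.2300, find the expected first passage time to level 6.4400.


Expected first passage time = a/mu
= 6.4400/1.2300
= 5.2358

5.2358


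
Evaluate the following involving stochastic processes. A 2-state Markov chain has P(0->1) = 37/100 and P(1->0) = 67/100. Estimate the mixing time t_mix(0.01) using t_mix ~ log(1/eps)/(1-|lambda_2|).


lambda_2 = |1 - p01 - p10| = |1 - 0.3700 - 0.6700| = 0.0400
t_mix ~ log(1/eps)/(1 - |lambda_2|)
= log(100)/(1 - 0.0400) = 4.6052/0.9600
= 4.7971

4.7971


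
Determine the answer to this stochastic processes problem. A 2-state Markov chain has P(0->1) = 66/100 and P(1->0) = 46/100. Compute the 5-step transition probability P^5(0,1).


Computing P^5 by matrix multiplication.
P = [[0.3400, 0.6600], [0.4600, 0.5400]]
After raising P to the power 5:
P^5(0,1) = 0.5893

0.5893


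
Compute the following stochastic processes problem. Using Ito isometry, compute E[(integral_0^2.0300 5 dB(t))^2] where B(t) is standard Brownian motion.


By Ito isometry: E[(int f dB)^2] = int f^2 dt
= 5^2 * 2.0300
= 25 * 2.0300 = 50.7500

50.7500


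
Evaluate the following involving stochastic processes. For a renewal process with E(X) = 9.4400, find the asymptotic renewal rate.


Long-run renewal rate = 1/E(X)
= 1/9.4400
= 0.1059

0.1059


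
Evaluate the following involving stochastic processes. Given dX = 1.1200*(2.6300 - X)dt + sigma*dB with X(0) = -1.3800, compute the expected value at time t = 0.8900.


E[X(t)] = mu + (X(0) - mu)*exp(-theta*t)
= 2.6300 + (-1.3800 - 2.6300)*exp(-1.1200*0.8900)
= 2.6300 + -4.0100 * 0.3691
= 1.1501

1.1501


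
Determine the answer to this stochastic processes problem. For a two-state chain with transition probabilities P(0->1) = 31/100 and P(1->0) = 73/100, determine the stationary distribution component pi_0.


Stationary distribution: pi_0 = p10/(p01+p10), pi_1 = p01/(p01+p10)
p01 = 0.3100, p10 = 0.7300
pi_0 = 0.7019

0.7019


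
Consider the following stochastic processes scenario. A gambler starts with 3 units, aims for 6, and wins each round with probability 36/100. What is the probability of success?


Gambler's ruin formula:
r = q/p = 0.6400/0.3600 = 1.7778
P(win) = (1 - r^i)/(1 - r^N)
= (1 - 1.7778^3)/(1 - 1.7778^6)
= 0.1511

0.1511


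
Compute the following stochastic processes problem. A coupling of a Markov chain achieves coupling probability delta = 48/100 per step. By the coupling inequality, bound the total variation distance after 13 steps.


TV distance bound <= (1-delta)^n
= (1 - 0.4800)^13
= 0.5200^13
= 2.0326e-04

2.0326e-04


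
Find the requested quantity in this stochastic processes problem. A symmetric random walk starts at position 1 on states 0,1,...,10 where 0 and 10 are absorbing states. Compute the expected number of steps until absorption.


For symmetric RW on 0,...,N with absorbing barriers, E(i) = i*(N-i)
E(1) = 1 * 9 = 9

9


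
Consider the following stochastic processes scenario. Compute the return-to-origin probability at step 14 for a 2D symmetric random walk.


P = C(14,7)^2 / 4^14
= 3432^2 / 268435456
= 11778624 / 268435456
= 0.0439

0.0439


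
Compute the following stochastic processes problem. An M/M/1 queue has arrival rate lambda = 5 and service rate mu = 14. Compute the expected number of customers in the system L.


rho = 5/14 = 0.3571
L = rho/(1-rho)
= 0.3571/0.6429
= 0.5556

0.5556


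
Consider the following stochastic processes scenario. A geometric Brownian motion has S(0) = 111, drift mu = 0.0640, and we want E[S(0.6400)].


E[S(t)] = S(0) * exp(mu * t)
= 111 * exp(0.0640 * 0.6400)
= 111 * 1.0418
= 115.6410

115.6410


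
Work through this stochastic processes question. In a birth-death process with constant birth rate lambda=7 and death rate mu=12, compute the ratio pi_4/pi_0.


For birth-death process, pi_n/pi_0 = (lambda/mu)^n
= (7/12)^4
= 0.1158

0.1158


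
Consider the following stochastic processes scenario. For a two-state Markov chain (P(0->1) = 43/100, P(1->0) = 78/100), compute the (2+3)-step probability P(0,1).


P^5 = P^2 * P^3
Computing via matrix multiplication of the transition matrix.
Entry (0,1) of P^5 = 0.3555

0.3555


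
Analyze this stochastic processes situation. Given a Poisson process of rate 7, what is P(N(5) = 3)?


P(N(t)=k) = (lambda*t)^k * exp(-lambda*t) / k!
lambda*t = 35
= 35^3 * exp(-35) / 3!
= 42875 * 6.3051e-16 / 6
= 4.5055e-12

4.5055e-12


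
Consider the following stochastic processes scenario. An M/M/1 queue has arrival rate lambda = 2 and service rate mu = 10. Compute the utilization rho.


rho = lambda/mu
= 2/10
= 0.2000

0.2000


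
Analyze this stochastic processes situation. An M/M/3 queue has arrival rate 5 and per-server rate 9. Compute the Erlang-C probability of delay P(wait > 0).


a = lambda/mu = 0.5556
rho = a/c = 0.1852
Erlang-C formula applied:
C(c,a) = 0.0201

0.0201


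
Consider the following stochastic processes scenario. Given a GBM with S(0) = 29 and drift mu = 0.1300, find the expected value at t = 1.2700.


E[S(t)] = S(0) * exp(mu * t)
= 29 * exp(0.1300 * 1.2700)
= 29 * 1.1795
= 34.2058

34.2058


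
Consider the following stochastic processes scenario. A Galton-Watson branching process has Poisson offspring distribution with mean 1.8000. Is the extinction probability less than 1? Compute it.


Since mu = 1.8000 > 1, extinction prob q < 1.
Solve s = exp(mu*(s-1)) iteratively.
q = 0.2676

0.2676


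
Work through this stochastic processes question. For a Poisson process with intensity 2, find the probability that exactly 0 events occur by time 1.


P(N(t)=k) = (lambda*t)^k * exp(-lambda*t) / k!
lambda*t = 2
= 2^0 * exp(-2) / 0!
= 1 * 0.1353 / 1
= 0.1353

0.1353


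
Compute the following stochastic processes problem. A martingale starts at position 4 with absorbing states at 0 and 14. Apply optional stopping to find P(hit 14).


By optional stopping theorem: E(M at tau) = M(0) = 4
P(hit 14)*14 + P(hit 0)*0 = 4
P(hit 14) = (4 - 0)/(14 - 0) = 2/7 = 0.2857

0.2857


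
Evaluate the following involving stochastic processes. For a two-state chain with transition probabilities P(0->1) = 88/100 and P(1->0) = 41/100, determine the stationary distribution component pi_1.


Stationary distribution: pi_0 = p10/(p01+p10), pi_1 = p01/(p01+p10)
p01 = 0.8800, p10 = 0.4100
pi_1 = 0.6822

0.6822


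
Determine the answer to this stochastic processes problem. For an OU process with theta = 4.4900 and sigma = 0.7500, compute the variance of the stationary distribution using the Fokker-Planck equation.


Stationary variance = sigma^2 / (2*theta)
= 0.7500^2 / (2*4.4900)
= 0.5625 / 8.9800
= 0.0626

0.0626


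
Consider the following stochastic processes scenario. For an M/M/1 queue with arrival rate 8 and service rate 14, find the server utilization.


rho = lambda/mu
= 8/14
= 0.5714

0.5714


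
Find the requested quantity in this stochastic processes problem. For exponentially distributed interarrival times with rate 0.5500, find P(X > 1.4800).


P(X > t) = exp(-lambda * t)
= exp(-0.5500 * 1.4800)
= exp(-0.8140) = 0.4431

0.4431


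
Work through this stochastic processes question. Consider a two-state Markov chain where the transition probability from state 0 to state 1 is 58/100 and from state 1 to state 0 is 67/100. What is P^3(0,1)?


Computing P^3 by matrix multiplication.
P = [[0.4200, 0.5800], [0.6700, 0.3300]]
After raising P to the power 3:
P^3(0,1) = 0.4712

0.4712


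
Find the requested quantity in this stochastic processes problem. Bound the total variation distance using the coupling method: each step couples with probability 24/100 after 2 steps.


TV distance bound <= (1-delta)^n
= (1 - 0.2400)^2
= 0.7600^2
= 0.5776

0.5776


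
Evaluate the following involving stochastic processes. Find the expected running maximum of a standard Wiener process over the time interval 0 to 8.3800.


E(max B(s)) = sqrt(2t/pi)
= sqrt(2*8.3800/pi)
= sqrt(5.3349)
= 2.3097

2.3097


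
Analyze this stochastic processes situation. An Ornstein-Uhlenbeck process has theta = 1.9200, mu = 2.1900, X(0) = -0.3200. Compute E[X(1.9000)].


E[X(t)] = mu + (X(0) - mu)*exp(-theta*t)
= 2.1900 + (-0.3200 - 2.1900)*exp(-1.9200*1.9000)
= 2.1900 + -2.5100 * 0.0260
= 2.1246

2.1246


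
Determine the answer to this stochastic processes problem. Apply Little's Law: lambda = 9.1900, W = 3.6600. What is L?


Little's Law: L = lambda * W
= 9.1900 * 3.6600
= 33.6354

33.6354


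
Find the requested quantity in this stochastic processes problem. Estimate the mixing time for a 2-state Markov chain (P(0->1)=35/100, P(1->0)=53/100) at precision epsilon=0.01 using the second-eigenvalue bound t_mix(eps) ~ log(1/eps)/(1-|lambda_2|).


lambda_2 = |1 - p01 - p10| = |1 - 0.3500 - 0.5300| = 0.1200
t_mix ~ log(1/eps)/(1 - |lambda_2|)
= log(100)/(1 - 0.1200) = 4.6052/0.8800
= 5.2331

5.2331


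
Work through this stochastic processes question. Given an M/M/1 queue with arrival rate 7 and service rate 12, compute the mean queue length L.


rho = 7/12 = 0.5833
L = rho/(1-rho)
= 0.5833/0.4167
= 1.4000

1.4000


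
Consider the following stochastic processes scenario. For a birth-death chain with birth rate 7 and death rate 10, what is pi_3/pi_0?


For birth-death process, pi_n/pi_0 = (lambda/mu)^n
= (7/10)^3
= 0.3430

0.3430


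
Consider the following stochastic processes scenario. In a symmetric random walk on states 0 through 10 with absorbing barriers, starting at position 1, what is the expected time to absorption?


For symmetric RW on 0,...,N with absorbing barriers, E(i) = i*(N-i)
E(1) = 1 * 9 = 9

9


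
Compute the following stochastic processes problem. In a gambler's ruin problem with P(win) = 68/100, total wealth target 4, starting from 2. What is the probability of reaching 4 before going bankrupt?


Gambler's ruin formula:
r = q/p = 0.3200/0.6800 = 0.4706
P(win) = (1 - r^i)/(1 - r^N)
= (1 - 0.4706^2)/(1 - 0.4706^4)
= 0.8187

0.8187


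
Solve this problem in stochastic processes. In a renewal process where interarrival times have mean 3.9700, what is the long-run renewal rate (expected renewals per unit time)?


Long-run renewal rate = 1/E(X)
= 1/3.9700
= 0.2519

0.2519


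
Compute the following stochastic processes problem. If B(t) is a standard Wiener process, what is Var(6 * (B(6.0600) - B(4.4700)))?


Var(alpha*(B(t)-B(s))) = alpha^2 * (t-s)
= 6^2 * (6.0600 - 4.4700)
= 36 * 1.5900
= 57.2400

57.2400


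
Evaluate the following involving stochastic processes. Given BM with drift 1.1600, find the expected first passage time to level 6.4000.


Expected first passage time = a/mu
= 6.4000/1.1600
= 5.5172

5.5172


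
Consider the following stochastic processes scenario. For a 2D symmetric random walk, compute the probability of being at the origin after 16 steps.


P = C(16,8)^2 / 4^16
= 12870^2 / 4294967296
= 165636900 / 4294967296
= 0.0386

0.0386


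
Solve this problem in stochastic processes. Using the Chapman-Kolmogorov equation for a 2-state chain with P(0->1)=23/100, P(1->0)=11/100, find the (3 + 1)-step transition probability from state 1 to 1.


P^4 = P^3 * P^1
Computing via matrix multiplication of the transition matrix.
Entry (1,1) of P^4 = 0.7379

0.7379


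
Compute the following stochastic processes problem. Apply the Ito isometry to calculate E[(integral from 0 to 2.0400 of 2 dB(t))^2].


By Ito isometry: E[(int f dB)^2] = int f^2 dt
= 2^2 * 2.0400
= 4 * 2.0400 = 8.1600

8.1600


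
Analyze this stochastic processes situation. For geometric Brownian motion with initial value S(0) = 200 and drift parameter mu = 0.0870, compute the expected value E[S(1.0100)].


E[S(t)] = S(0) * exp(mu * t)
= 200 * exp(0.0870 * 1.0100)
= 200 * 1.0918
= 218.3692

218.3692


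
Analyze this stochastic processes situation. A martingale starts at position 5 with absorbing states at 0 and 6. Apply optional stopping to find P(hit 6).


By optional stopping theorem: E(M at tau) = M(0) = 5
P(hit 6)*6 + P(hit 0)*0 = 5
P(hit 6) = (5 - 0)/(6 - 0) = 5/6 = 0.8333

0.8333


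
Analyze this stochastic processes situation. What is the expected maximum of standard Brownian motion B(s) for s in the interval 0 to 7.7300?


E(max B(s)) = sqrt(2t/pi)
= sqrt(2*7.7300/pi)
= sqrt(4.9211)
= 2.2183

2.2183


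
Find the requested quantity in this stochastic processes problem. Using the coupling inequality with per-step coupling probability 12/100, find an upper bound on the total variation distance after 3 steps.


TV distance bound <= (1-delta)^n
= (1 - 0.1200)^3
= 0.8800^3
= 0.6815

0.6815


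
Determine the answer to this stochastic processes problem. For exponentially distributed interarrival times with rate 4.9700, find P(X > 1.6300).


P(X > t) = exp(-lambda * t)
= exp(-4.9700 * 1.6300)
= exp(-8.1011) = 3.0321e-04

3.0321e-04


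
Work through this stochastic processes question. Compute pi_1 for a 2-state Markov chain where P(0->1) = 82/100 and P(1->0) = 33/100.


Stationary distribution: pi_0 = p10/(p01+p10), pi_1 = p01/(p01+p10)
p01 = 0.8200, p10 = 0.3300
pi_1 = 0.7130

0.7130


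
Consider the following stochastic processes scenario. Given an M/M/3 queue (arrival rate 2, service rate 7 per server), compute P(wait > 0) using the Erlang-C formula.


a = lambda/mu = 0.2857
rho = a/c = 0.0952
Erlang-C formula applied:
C(c,a) = 0.0032

0.0032


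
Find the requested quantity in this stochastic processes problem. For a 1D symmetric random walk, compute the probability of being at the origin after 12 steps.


P(S(12) = 0) = C(12,6) / 4^6
= 924 / 4096
= 0.2256

0.2256


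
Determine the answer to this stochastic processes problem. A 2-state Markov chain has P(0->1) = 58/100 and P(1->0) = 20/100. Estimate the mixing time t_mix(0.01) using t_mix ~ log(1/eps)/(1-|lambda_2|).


lambda_2 = |1 - p01 - p10| = |1 - 0.5800 - 0.2000| = 0.2200
t_mix ~ log(1/eps)/(1 - |lambda_2|)
= log(100)/(1 - 0.2200) = 4.6052/0.7800
= 5.9041

5.9041


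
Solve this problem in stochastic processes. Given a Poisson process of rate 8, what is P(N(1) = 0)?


P(N(t)=k) = (lambda*t)^k * exp(-lambda*t) / k!
lambda*t = 8
= 8^0 * exp(-8) / 0!
= 1 * 3.3546e-04 / 1
= 3.3546e-04

3.3546e-04


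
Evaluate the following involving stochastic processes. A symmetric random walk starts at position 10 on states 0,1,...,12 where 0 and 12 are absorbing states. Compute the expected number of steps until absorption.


For symmetric RW on 0,...,N with absorbing barriers, E(i) = i*(N-i)
E(10) = 10 * 2 = 20

20


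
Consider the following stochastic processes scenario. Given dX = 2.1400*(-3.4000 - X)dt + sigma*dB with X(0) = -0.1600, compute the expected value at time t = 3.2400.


E[X(t)] = mu + (X(0) - mu)*exp(-theta*t)
= -3.4000 + (-0.1600 - -3.4000)*exp(-2.1400*3.2400)
= -3.4000 + 3.2400 * 9.7449e-04
= -3.3968

-3.3968


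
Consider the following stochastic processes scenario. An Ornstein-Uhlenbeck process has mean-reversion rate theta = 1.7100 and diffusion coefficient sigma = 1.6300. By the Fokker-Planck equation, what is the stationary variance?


Stationary variance = sigma^2 / (2*theta)
= 1.6300^2 / (2*1.7100)
= 2.6569 / 3.4200
= 0.7769

0.7769


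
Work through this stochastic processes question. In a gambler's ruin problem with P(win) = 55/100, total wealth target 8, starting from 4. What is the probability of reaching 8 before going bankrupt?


Gambler's ruin formula:
r = q/p = 0.4500/0.5500 = 0.8182
P(win) = (1 - r^i)/(1 - r^N)
= (1 - 0.8182^4)/(1 - 0.8182^8)
= 0.6905

0.6905


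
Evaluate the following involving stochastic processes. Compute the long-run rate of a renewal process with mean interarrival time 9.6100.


Long-run renewal rate = 1/E(X)
= 1/9.6100
= 0.1041

0.1041


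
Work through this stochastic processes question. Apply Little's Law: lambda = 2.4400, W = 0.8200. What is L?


Little's Law: L = lambda * W
= 2.4400 * 0.8200
= 2.0008

2.0008


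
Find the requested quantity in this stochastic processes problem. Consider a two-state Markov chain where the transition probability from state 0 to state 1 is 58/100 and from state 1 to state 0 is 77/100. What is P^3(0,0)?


Computing P^3 by matrix multiplication.
P = [[0.4200, 0.5800], [0.7700, 0.2300]]
After raising P to the power 3:
P^3(0,0) = 0.5519

0.5519


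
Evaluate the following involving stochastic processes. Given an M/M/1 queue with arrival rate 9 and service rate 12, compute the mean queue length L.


rho = 9/12 = 0.7500
L = rho/(1-rho)
= 0.7500/0.2500
= 3.0000

3.0000


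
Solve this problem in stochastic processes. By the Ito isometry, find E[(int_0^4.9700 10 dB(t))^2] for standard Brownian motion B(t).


By Ito isometry: E[(int f dB)^2] = int f^2 dt
= 10^2 * 4.9700
= 100 * 4.9700 = 497.0000

497.0000


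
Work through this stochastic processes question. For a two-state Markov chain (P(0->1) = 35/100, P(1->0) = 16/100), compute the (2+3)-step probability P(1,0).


P^5 = P^2 * P^3
Computing via matrix multiplication of the transition matrix.
Entry (1,0) of P^5 = 0.3049

0.3049


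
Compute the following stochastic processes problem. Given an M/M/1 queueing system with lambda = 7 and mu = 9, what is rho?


rho = lambda/mu
= 7/9
= 0.7778

0.7778


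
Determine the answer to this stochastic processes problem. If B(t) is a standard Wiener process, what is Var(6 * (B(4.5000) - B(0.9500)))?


Var(alpha*(B(t)-B(s))) = alpha^2 * (t-s)
= 6^2 * (4.5000 - 0.9500)
= 36 * 3.5500
= 127.8000

127.8000


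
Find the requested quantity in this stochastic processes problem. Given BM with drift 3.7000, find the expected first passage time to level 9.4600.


Expected first passage time = a/mu
= 9.4600/3.7000
= 2.5568

2.5568


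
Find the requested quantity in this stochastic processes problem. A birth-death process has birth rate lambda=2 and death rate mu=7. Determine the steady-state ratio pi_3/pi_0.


For birth-death process, pi_n/pi_0 = (lambda/mu)^n
= (2/7)^3
= 0.0233

0.0233


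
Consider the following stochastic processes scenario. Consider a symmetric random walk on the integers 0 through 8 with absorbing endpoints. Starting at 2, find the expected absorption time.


For symmetric RW on 0,...,N with absorbing barriers, E(i) = i*(N-i)
E(2) = 2 * 6 = 12

12


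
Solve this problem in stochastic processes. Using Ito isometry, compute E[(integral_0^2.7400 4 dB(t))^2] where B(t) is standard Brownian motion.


By Ito isometry: E[(int f dB)^2] = int f^2 dt
= 4^2 * 2.7400
= 16 * 2.7400 = 43.8400

43.8400


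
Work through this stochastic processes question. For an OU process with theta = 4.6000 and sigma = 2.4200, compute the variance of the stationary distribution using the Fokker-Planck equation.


Stationary variance = sigma^2 / (2*theta)
= 2.4200^2 / (2*4.6000)
= 5.8564 / 9.2000
= 0.6366

0.6366


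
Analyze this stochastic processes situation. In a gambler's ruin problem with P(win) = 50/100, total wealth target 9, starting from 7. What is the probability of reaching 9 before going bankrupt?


p = 1/2: P(win) = i/N = 7/9
= 0.7778

0.7778


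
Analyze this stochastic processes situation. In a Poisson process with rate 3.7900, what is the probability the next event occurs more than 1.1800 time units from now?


P(X > t) = exp(-lambda * t)
= exp(-3.7900 * 1.1800)
= exp(-4.4722) = 0.0114

0.0114


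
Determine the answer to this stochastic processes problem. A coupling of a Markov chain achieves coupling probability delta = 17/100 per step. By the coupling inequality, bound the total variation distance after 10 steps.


TV distance bound <= (1-delta)^n
= (1 - 0.1700)^10
= 0.8300^10
= 0.1552

0.1552


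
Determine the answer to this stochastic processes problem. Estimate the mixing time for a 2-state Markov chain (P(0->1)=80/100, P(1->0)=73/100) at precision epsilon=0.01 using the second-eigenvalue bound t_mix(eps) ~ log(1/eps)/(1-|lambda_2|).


lambda_2 = |1 - p01 - p10| = |1 - 0.8000 - 0.7300| = 0.5300
t_mix ~ log(1/eps)/(1 - |lambda_2|)
= log(100)/(1 - 0.5300) = 4.6052/0.4700
= 9.7982

9.7982


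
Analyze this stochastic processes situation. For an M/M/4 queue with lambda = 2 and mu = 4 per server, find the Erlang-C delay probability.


a = lambda/mu = 0.5000
rho = a/c = 0.1250
Erlang-C formula applied:
C(c,a) = 0.0018

0.0018


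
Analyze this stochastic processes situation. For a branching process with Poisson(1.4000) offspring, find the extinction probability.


Since mu = 1.4000 > 1, extinction prob q < 1.
Solve s = exp(mu*(s-1)) iteratively.
q = 0.4890

0.4890


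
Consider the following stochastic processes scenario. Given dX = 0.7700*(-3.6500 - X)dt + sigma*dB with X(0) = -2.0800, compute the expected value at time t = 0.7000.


E[X(t)] = mu + (X(0) - mu)*exp(-theta*t)
= -3.6500 + (-2.0800 - -3.6500)*exp(-0.7700*0.7000)
= -3.6500 + 1.5700 * 0.5833
= -2.7342

-2.7342


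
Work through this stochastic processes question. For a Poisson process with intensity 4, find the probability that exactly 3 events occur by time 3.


P(N(t)=k) = (lambda*t)^k * exp(-lambda*t) / k!
lambda*t = 12
= 12^3 * exp(-12) / 3!
= 1728 * 6.1442e-06 / 6
= 0.0018

0.0018


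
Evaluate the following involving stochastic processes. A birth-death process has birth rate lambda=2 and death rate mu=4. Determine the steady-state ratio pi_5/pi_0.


For birth-death process, pi_n/pi_0 = (lambda/mu)^n
= (2/4)^5
= 0.0312

0.0312


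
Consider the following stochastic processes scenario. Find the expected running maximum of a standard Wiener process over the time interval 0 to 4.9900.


E(max B(s)) = sqrt(2t/pi)
= sqrt(2*4.9900/pi)
= sqrt(3.1767)
= 1.7823

1.7823


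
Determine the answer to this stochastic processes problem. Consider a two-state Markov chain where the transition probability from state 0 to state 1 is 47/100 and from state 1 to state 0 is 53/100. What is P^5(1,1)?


Computing P^5 by matrix multiplication.
P = [[0.5300, 0.4700], [0.5300, 0.4700]]
After raising P to the power 5:
P^5(1,1) = 0.4700

0.4700


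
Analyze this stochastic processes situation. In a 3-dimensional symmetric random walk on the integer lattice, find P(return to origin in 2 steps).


P(return in 2 steps) = P(reverse first step) = 1/(2d)
= 1/6
= 0.1667

0.1667


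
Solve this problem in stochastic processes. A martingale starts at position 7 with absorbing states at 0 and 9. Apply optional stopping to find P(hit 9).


By optional stopping theorem: E(M at tau) = M(0) = 7
P(hit 9)*9 + P(hit 0)*0 = 7
P(hit 9) = (7 - 0)/(9 - 0) = 7/9 = 0.7778

0.7778


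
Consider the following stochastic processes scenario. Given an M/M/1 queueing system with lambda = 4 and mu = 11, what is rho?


rho = lambda/mu
= 4/11
= 0.3636

0.3636


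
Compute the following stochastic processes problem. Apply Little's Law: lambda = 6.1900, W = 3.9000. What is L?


Little's Law: L = lambda * W
= 6.1900 * 3.9000
= 24.1410

24.1410


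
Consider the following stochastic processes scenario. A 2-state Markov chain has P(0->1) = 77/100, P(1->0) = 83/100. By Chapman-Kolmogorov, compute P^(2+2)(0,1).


P^4 = P^2 * P^2
Computing via matrix multiplication of the transition matrix.
Entry (0,1) of P^4 = 0.4189

0.4189


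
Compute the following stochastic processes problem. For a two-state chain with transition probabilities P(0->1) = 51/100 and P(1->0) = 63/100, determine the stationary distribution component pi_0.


Stationary distribution: pi_0 = p10/(p01+p10), pi_1 = p01/(p01+p10)
p01 = 0.5100, p10 = 0.6300
pi_0 = 0.5526

0.5526


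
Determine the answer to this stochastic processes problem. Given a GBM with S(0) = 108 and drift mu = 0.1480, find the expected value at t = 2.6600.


E[S(t)] = S(0) * exp(mu * t)
= 108 * exp(0.1480 * 2.6600)
= 108 * 1.4824
= 160.1020

160.1020


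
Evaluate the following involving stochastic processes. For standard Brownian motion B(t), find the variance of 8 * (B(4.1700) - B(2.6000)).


Var(alpha*(B(t)-B(s))) = alpha^2 * (t-s)
= 8^2 * (4.1700 - 2.6000)
= 64 * 1.5700
= 100.4800

100.4800


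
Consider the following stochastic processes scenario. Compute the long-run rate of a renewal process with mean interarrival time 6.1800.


Long-run renewal rate = 1/E(X)
= 1/6.1800
= 0.1618

0.1618


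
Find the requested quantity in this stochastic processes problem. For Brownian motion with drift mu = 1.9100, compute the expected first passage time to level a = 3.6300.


Expected first passage time = a/mu
= 3.6300/1.9100
= 1.9005

1.9005


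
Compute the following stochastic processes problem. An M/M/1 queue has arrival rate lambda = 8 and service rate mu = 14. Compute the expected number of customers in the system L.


rho = 8/14 = 0.5714
L = rho/(1-rho)
= 0.5714/0.4286
= 1.3333

1.3333


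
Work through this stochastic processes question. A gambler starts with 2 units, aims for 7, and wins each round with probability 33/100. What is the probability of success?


Gambler's ruin formula:
r = q/p = 0.6700/0.3300 = 2.0303
P(win) = (1 - r^i)/(1 - r^N)
= (1 - 2.0303^2)/(1 - 2.0303^7)
= 0.0221

0.0221


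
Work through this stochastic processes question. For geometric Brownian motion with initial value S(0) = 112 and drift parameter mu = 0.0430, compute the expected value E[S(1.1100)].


E[S(t)] = S(0) * exp(mu * t)
= 112 * exp(0.0430 * 1.1100)
= 112 * 1.0489
= 117.4754

117.4754


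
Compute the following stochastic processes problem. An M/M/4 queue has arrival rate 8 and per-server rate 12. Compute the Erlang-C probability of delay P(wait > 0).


a = lambda/mu = 0.6667
rho = a/c = 0.1667
Erlang-C formula applied:
C(c,a) = 0.0051

0.0051


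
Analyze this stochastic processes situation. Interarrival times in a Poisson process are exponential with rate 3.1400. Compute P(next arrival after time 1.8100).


P(X > t) = exp(-lambda * t)
= exp(-3.1400 * 1.8100)
= exp(-5.6834) = 0.0034

0.0034


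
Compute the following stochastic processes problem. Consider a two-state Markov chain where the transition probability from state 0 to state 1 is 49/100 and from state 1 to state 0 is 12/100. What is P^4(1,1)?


Computing P^4 by matrix multiplication.
P = [[0.5100, 0.4900], [0.1200, 0.8800]]
After raising P to the power 4:
P^4(1,1) = 0.8078

0.8078


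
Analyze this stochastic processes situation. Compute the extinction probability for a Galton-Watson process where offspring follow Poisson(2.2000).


Since mu = 2.2000 > 1, extinction prob q < 1.
Solve s = exp(mu*(s-1)) iteratively.
q = 0.1563

0.1563


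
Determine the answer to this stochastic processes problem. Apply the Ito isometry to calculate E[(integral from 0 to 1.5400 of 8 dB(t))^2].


By Ito isometry: E[(int f dB)^2] = int f^2 dt
= 8^2 * 1.5400
= 64 * 1.5400 = 98.5600

98.5600


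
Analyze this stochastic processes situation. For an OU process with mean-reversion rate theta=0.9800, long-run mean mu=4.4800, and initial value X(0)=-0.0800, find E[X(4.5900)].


E[X(t)] = mu + (X(0) - mu)*exp(-theta*t)
= 4.4800 + (-0.0800 - 4.4800)*exp(-0.9800*4.5900)
= 4.4800 + -4.5600 * 0.0111
= 4.4293

4.4293


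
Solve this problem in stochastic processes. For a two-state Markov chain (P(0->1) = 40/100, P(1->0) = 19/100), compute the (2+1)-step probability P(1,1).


P^3 = P^2 * P^1
Computing via matrix multiplication of the transition matrix.
Entry (1,1) of P^3 = 0.7002

0.7002


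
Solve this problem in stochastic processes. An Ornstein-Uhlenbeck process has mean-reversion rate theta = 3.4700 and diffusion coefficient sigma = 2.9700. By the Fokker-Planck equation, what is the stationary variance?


Stationary variance = sigma^2 / (2*theta)
= 2.9700^2 / (2*3.4700)
= 8.8209 / 6.9400
= 1.2710

1.2710


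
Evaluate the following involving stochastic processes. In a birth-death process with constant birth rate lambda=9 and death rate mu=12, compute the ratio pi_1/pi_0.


For birth-death process, pi_n/pi_0 = (lambda/mu)^n
= (9/12)^1
= 0.7500

0.7500


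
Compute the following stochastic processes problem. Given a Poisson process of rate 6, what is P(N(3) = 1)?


P(N(t)=k) = (lambda*t)^k * exp(-lambda*t) / k!
lambda*t = 18
= 18^1 * exp(-18) / 1!
= 18 * 1.5230e-08 / 1
= 2.7414e-07

2.7414e-07


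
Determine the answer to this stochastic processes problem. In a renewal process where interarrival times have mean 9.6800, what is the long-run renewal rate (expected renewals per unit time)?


Long-run renewal rate = 1/E(X)
= 1/9.6800
= 0.1033

0.1033


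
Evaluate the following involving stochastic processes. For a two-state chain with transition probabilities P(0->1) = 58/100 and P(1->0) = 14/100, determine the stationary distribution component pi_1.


Stationary distribution: pi_0 = p10/(p01+p10), pi_1 = p01/(p01+p10)
p01 = 0.5800, p10 = 0.1400
pi_1 = 0.8056

0.8056


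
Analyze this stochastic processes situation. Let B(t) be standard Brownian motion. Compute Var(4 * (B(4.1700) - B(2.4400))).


Var(alpha*(B(t)-B(s))) = alpha^2 * (t-s)
= 4^2 * (4.1700 - 2.4400)
= 16 * 1.7300
= 27.6800

27.6800


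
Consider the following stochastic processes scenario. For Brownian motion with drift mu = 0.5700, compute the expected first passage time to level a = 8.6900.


Expected first passage time = a/mu
= 8.6900/0.5700
= 15.2456

15.2456


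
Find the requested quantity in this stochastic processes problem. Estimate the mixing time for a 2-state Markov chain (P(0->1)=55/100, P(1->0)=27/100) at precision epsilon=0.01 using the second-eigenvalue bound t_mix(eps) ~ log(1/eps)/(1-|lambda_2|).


lambda_2 = |1 - p01 - p10| = |1 - 0.5500 - 0.2700| = 0.1800
t_mix ~ log(1/eps)/(1 - |lambda_2|)
= log(100)/(1 - 0.1800) = 4.6052/0.8200
= 5.6161

5.6161
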